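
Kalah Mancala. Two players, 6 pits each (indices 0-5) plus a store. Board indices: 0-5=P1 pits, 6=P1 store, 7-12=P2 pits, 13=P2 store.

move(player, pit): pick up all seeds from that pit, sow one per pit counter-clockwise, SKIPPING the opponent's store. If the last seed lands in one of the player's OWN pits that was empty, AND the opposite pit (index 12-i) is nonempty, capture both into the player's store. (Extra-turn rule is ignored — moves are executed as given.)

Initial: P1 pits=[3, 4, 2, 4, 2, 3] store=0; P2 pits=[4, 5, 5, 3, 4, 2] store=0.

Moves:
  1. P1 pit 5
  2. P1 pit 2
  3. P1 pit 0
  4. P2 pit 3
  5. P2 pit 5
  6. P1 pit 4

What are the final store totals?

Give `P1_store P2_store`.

Answer: 2 2

Derivation:
Move 1: P1 pit5 -> P1=[3,4,2,4,2,0](1) P2=[5,6,5,3,4,2](0)
Move 2: P1 pit2 -> P1=[3,4,0,5,3,0](1) P2=[5,6,5,3,4,2](0)
Move 3: P1 pit0 -> P1=[0,5,1,6,3,0](1) P2=[5,6,5,3,4,2](0)
Move 4: P2 pit3 -> P1=[0,5,1,6,3,0](1) P2=[5,6,5,0,5,3](1)
Move 5: P2 pit5 -> P1=[1,6,1,6,3,0](1) P2=[5,6,5,0,5,0](2)
Move 6: P1 pit4 -> P1=[1,6,1,6,0,1](2) P2=[6,6,5,0,5,0](2)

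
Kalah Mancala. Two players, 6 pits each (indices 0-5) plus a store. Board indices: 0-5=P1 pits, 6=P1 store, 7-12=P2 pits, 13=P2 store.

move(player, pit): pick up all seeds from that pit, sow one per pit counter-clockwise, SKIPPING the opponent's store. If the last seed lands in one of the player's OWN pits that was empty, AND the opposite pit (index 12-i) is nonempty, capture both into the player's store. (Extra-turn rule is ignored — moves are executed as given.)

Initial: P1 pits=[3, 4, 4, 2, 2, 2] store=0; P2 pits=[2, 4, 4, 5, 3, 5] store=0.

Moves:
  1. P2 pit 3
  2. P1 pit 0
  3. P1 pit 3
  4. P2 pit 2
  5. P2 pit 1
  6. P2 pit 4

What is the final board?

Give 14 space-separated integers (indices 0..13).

Move 1: P2 pit3 -> P1=[4,5,4,2,2,2](0) P2=[2,4,4,0,4,6](1)
Move 2: P1 pit0 -> P1=[0,6,5,3,3,2](0) P2=[2,4,4,0,4,6](1)
Move 3: P1 pit3 -> P1=[0,6,5,0,4,3](1) P2=[2,4,4,0,4,6](1)
Move 4: P2 pit2 -> P1=[0,6,5,0,4,3](1) P2=[2,4,0,1,5,7](2)
Move 5: P2 pit1 -> P1=[0,6,5,0,4,3](1) P2=[2,0,1,2,6,8](2)
Move 6: P2 pit4 -> P1=[1,7,6,1,4,3](1) P2=[2,0,1,2,0,9](3)

Answer: 1 7 6 1 4 3 1 2 0 1 2 0 9 3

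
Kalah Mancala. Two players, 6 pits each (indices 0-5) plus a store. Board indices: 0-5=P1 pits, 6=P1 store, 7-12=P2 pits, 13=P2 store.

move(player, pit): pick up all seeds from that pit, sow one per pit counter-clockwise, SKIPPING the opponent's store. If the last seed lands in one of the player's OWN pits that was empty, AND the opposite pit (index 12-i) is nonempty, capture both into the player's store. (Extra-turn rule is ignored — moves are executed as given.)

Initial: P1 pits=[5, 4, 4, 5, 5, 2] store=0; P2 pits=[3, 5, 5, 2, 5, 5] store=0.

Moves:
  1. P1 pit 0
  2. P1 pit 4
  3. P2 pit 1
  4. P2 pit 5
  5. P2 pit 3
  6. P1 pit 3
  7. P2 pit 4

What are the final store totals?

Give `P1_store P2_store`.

Move 1: P1 pit0 -> P1=[0,5,5,6,6,3](0) P2=[3,5,5,2,5,5](0)
Move 2: P1 pit4 -> P1=[0,5,5,6,0,4](1) P2=[4,6,6,3,5,5](0)
Move 3: P2 pit1 -> P1=[1,5,5,6,0,4](1) P2=[4,0,7,4,6,6](1)
Move 4: P2 pit5 -> P1=[2,6,6,7,1,4](1) P2=[4,0,7,4,6,0](2)
Move 5: P2 pit3 -> P1=[3,6,6,7,1,4](1) P2=[4,0,7,0,7,1](3)
Move 6: P1 pit3 -> P1=[3,6,6,0,2,5](2) P2=[5,1,8,1,7,1](3)
Move 7: P2 pit4 -> P1=[4,7,7,1,3,5](2) P2=[5,1,8,1,0,2](4)

Answer: 2 4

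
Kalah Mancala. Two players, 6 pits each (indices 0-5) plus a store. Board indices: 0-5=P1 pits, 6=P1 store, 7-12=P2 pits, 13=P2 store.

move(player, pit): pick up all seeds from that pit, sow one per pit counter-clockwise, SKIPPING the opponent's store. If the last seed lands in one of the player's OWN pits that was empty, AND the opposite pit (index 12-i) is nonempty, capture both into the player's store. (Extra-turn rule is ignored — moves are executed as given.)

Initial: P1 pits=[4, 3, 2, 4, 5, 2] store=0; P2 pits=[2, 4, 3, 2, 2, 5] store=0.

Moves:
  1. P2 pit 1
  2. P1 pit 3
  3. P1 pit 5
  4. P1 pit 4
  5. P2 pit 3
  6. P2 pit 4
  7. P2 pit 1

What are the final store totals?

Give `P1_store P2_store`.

Move 1: P2 pit1 -> P1=[4,3,2,4,5,2](0) P2=[2,0,4,3,3,6](0)
Move 2: P1 pit3 -> P1=[4,3,2,0,6,3](1) P2=[3,0,4,3,3,6](0)
Move 3: P1 pit5 -> P1=[4,3,2,0,6,0](2) P2=[4,1,4,3,3,6](0)
Move 4: P1 pit4 -> P1=[4,3,2,0,0,1](3) P2=[5,2,5,4,3,6](0)
Move 5: P2 pit3 -> P1=[5,3,2,0,0,1](3) P2=[5,2,5,0,4,7](1)
Move 6: P2 pit4 -> P1=[6,4,2,0,0,1](3) P2=[5,2,5,0,0,8](2)
Move 7: P2 pit1 -> P1=[6,4,0,0,0,1](3) P2=[5,0,6,0,0,8](5)

Answer: 3 5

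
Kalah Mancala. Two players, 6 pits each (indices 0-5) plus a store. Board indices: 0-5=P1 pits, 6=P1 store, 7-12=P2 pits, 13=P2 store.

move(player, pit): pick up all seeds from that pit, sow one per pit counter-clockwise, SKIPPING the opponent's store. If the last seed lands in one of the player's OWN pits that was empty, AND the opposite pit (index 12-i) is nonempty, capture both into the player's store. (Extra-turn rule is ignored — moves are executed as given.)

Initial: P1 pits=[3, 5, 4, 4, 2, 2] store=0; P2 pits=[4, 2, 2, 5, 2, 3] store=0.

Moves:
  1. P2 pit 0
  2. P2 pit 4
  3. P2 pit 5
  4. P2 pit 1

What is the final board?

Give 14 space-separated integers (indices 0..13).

Move 1: P2 pit0 -> P1=[3,5,4,4,2,2](0) P2=[0,3,3,6,3,3](0)
Move 2: P2 pit4 -> P1=[4,5,4,4,2,2](0) P2=[0,3,3,6,0,4](1)
Move 3: P2 pit5 -> P1=[5,6,5,4,2,2](0) P2=[0,3,3,6,0,0](2)
Move 4: P2 pit1 -> P1=[5,0,5,4,2,2](0) P2=[0,0,4,7,0,0](9)

Answer: 5 0 5 4 2 2 0 0 0 4 7 0 0 9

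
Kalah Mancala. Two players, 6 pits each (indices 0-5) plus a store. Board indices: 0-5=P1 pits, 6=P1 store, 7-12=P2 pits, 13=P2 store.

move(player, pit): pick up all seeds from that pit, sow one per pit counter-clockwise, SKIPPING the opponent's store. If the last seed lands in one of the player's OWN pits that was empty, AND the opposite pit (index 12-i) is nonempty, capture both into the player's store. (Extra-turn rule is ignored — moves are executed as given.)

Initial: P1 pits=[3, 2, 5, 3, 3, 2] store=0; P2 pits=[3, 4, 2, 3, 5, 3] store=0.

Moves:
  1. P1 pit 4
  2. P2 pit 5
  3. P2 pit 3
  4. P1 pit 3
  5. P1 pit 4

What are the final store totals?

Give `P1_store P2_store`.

Answer: 2 2

Derivation:
Move 1: P1 pit4 -> P1=[3,2,5,3,0,3](1) P2=[4,4,2,3,5,3](0)
Move 2: P2 pit5 -> P1=[4,3,5,3,0,3](1) P2=[4,4,2,3,5,0](1)
Move 3: P2 pit3 -> P1=[4,3,5,3,0,3](1) P2=[4,4,2,0,6,1](2)
Move 4: P1 pit3 -> P1=[4,3,5,0,1,4](2) P2=[4,4,2,0,6,1](2)
Move 5: P1 pit4 -> P1=[4,3,5,0,0,5](2) P2=[4,4,2,0,6,1](2)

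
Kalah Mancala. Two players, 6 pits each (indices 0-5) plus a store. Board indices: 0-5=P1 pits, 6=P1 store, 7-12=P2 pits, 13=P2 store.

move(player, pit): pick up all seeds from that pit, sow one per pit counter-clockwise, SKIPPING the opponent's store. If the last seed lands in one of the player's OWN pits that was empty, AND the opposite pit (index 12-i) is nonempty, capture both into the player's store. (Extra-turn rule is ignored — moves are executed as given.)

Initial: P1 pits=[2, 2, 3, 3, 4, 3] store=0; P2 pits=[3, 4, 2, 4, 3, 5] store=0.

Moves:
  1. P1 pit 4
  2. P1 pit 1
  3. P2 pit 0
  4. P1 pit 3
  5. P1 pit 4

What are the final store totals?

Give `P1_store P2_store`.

Answer: 2 0

Derivation:
Move 1: P1 pit4 -> P1=[2,2,3,3,0,4](1) P2=[4,5,2,4,3,5](0)
Move 2: P1 pit1 -> P1=[2,0,4,4,0,4](1) P2=[4,5,2,4,3,5](0)
Move 3: P2 pit0 -> P1=[2,0,4,4,0,4](1) P2=[0,6,3,5,4,5](0)
Move 4: P1 pit3 -> P1=[2,0,4,0,1,5](2) P2=[1,6,3,5,4,5](0)
Move 5: P1 pit4 -> P1=[2,0,4,0,0,6](2) P2=[1,6,3,5,4,5](0)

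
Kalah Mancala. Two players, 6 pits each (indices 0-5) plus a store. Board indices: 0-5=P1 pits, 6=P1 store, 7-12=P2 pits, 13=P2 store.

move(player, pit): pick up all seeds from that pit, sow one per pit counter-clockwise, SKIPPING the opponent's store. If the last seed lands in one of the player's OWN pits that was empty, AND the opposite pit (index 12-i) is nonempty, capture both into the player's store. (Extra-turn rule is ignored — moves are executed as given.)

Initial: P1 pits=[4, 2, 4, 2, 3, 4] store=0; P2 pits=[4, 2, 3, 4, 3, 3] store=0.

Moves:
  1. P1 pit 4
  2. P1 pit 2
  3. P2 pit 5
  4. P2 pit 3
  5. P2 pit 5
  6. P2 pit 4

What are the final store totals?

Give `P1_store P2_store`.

Move 1: P1 pit4 -> P1=[4,2,4,2,0,5](1) P2=[5,2,3,4,3,3](0)
Move 2: P1 pit2 -> P1=[4,2,0,3,1,6](2) P2=[5,2,3,4,3,3](0)
Move 3: P2 pit5 -> P1=[5,3,0,3,1,6](2) P2=[5,2,3,4,3,0](1)
Move 4: P2 pit3 -> P1=[6,3,0,3,1,6](2) P2=[5,2,3,0,4,1](2)
Move 5: P2 pit5 -> P1=[6,3,0,3,1,6](2) P2=[5,2,3,0,4,0](3)
Move 6: P2 pit4 -> P1=[7,4,0,3,1,6](2) P2=[5,2,3,0,0,1](4)

Answer: 2 4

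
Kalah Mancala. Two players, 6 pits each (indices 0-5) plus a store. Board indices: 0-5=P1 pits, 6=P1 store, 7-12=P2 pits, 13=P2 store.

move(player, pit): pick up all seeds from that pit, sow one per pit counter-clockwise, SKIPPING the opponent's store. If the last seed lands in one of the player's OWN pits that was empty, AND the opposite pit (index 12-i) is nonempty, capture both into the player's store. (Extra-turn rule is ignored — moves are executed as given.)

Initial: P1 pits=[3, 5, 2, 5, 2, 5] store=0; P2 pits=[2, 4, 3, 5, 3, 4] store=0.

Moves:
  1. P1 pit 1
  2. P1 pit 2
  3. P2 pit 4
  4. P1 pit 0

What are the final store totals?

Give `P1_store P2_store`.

Move 1: P1 pit1 -> P1=[3,0,3,6,3,6](1) P2=[2,4,3,5,3,4](0)
Move 2: P1 pit2 -> P1=[3,0,0,7,4,7](1) P2=[2,4,3,5,3,4](0)
Move 3: P2 pit4 -> P1=[4,0,0,7,4,7](1) P2=[2,4,3,5,0,5](1)
Move 4: P1 pit0 -> P1=[0,1,1,8,5,7](1) P2=[2,4,3,5,0,5](1)

Answer: 1 1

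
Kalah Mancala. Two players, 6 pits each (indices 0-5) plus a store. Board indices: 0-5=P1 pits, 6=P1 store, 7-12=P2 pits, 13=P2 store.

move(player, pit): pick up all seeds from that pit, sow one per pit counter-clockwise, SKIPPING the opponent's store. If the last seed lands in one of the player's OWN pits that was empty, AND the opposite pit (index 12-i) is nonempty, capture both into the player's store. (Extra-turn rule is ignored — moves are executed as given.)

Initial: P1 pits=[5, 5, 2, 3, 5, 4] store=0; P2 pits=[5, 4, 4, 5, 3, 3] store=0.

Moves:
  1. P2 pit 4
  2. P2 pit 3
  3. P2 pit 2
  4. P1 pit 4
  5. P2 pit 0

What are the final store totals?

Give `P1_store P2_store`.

Move 1: P2 pit4 -> P1=[6,5,2,3,5,4](0) P2=[5,4,4,5,0,4](1)
Move 2: P2 pit3 -> P1=[7,6,2,3,5,4](0) P2=[5,4,4,0,1,5](2)
Move 3: P2 pit2 -> P1=[7,6,2,3,5,4](0) P2=[5,4,0,1,2,6](3)
Move 4: P1 pit4 -> P1=[7,6,2,3,0,5](1) P2=[6,5,1,1,2,6](3)
Move 5: P2 pit0 -> P1=[7,6,2,3,0,5](1) P2=[0,6,2,2,3,7](4)

Answer: 1 4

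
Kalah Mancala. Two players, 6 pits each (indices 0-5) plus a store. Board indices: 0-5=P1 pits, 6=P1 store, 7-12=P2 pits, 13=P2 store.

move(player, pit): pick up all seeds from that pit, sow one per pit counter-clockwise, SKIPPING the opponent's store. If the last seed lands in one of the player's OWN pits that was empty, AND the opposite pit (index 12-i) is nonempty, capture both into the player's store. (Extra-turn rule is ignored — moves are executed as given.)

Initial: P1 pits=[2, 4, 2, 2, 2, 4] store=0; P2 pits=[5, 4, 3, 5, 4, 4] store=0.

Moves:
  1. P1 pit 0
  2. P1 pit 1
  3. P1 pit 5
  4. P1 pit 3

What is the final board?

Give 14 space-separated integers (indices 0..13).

Answer: 0 0 4 0 4 1 3 6 5 4 6 4 4 0

Derivation:
Move 1: P1 pit0 -> P1=[0,5,3,2,2,4](0) P2=[5,4,3,5,4,4](0)
Move 2: P1 pit1 -> P1=[0,0,4,3,3,5](1) P2=[5,4,3,5,4,4](0)
Move 3: P1 pit5 -> P1=[0,0,4,3,3,0](2) P2=[6,5,4,6,4,4](0)
Move 4: P1 pit3 -> P1=[0,0,4,0,4,1](3) P2=[6,5,4,6,4,4](0)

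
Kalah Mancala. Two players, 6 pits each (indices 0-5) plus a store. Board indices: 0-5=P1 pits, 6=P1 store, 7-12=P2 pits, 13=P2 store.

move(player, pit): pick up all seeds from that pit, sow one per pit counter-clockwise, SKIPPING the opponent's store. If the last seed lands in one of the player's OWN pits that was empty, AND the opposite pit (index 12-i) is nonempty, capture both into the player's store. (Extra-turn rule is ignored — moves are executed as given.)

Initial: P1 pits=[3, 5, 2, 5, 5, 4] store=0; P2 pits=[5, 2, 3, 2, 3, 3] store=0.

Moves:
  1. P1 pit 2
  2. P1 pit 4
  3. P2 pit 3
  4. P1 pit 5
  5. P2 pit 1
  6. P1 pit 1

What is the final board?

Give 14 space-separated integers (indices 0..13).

Move 1: P1 pit2 -> P1=[3,5,0,6,6,4](0) P2=[5,2,3,2,3,3](0)
Move 2: P1 pit4 -> P1=[3,5,0,6,0,5](1) P2=[6,3,4,3,3,3](0)
Move 3: P2 pit3 -> P1=[3,5,0,6,0,5](1) P2=[6,3,4,0,4,4](1)
Move 4: P1 pit5 -> P1=[3,5,0,6,0,0](2) P2=[7,4,5,1,4,4](1)
Move 5: P2 pit1 -> P1=[3,5,0,6,0,0](2) P2=[7,0,6,2,5,5](1)
Move 6: P1 pit1 -> P1=[3,0,1,7,1,1](3) P2=[7,0,6,2,5,5](1)

Answer: 3 0 1 7 1 1 3 7 0 6 2 5 5 1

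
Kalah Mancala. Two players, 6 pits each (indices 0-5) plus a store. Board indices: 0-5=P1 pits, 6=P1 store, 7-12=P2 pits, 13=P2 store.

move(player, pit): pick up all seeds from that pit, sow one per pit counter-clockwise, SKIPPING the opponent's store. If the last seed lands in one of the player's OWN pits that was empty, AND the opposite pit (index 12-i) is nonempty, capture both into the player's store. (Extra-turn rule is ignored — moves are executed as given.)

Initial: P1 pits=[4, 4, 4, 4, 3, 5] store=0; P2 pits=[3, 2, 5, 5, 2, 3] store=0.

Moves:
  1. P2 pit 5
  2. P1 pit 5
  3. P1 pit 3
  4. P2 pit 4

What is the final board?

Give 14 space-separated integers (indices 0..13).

Answer: 5 5 4 0 4 1 2 5 3 6 6 0 1 2

Derivation:
Move 1: P2 pit5 -> P1=[5,5,4,4,3,5](0) P2=[3,2,5,5,2,0](1)
Move 2: P1 pit5 -> P1=[5,5,4,4,3,0](1) P2=[4,3,6,6,2,0](1)
Move 3: P1 pit3 -> P1=[5,5,4,0,4,1](2) P2=[5,3,6,6,2,0](1)
Move 4: P2 pit4 -> P1=[5,5,4,0,4,1](2) P2=[5,3,6,6,0,1](2)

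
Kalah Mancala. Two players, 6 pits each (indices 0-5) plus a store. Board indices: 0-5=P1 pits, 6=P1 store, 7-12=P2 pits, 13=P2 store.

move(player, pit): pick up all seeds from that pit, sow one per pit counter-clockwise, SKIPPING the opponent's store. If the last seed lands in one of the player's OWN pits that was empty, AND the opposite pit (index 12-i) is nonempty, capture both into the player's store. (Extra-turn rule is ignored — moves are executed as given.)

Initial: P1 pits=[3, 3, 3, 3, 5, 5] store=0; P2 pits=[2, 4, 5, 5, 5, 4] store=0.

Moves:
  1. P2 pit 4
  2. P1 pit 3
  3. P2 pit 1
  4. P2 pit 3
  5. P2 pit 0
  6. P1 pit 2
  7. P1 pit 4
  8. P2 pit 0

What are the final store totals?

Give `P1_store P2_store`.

Answer: 3 2

Derivation:
Move 1: P2 pit4 -> P1=[4,4,4,3,5,5](0) P2=[2,4,5,5,0,5](1)
Move 2: P1 pit3 -> P1=[4,4,4,0,6,6](1) P2=[2,4,5,5,0,5](1)
Move 3: P2 pit1 -> P1=[4,4,4,0,6,6](1) P2=[2,0,6,6,1,6](1)
Move 4: P2 pit3 -> P1=[5,5,5,0,6,6](1) P2=[2,0,6,0,2,7](2)
Move 5: P2 pit0 -> P1=[5,5,5,0,6,6](1) P2=[0,1,7,0,2,7](2)
Move 6: P1 pit2 -> P1=[5,5,0,1,7,7](2) P2=[1,1,7,0,2,7](2)
Move 7: P1 pit4 -> P1=[5,5,0,1,0,8](3) P2=[2,2,8,1,3,7](2)
Move 8: P2 pit0 -> P1=[5,5,0,1,0,8](3) P2=[0,3,9,1,3,7](2)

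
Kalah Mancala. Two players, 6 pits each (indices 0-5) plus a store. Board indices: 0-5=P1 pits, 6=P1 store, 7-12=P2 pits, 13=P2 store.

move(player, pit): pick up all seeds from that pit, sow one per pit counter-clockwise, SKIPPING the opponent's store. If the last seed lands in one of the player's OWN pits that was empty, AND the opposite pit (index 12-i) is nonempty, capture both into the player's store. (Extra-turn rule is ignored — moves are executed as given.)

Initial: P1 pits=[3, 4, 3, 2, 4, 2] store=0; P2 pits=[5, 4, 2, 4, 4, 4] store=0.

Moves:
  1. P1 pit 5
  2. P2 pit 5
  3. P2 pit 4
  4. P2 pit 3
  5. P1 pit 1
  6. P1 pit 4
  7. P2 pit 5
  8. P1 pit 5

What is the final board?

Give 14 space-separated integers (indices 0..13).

Move 1: P1 pit5 -> P1=[3,4,3,2,4,0](1) P2=[6,4,2,4,4,4](0)
Move 2: P2 pit5 -> P1=[4,5,4,2,4,0](1) P2=[6,4,2,4,4,0](1)
Move 3: P2 pit4 -> P1=[5,6,4,2,4,0](1) P2=[6,4,2,4,0,1](2)
Move 4: P2 pit3 -> P1=[6,6,4,2,4,0](1) P2=[6,4,2,0,1,2](3)
Move 5: P1 pit1 -> P1=[6,0,5,3,5,1](2) P2=[7,4,2,0,1,2](3)
Move 6: P1 pit4 -> P1=[6,0,5,3,0,2](3) P2=[8,5,3,0,1,2](3)
Move 7: P2 pit5 -> P1=[7,0,5,3,0,2](3) P2=[8,5,3,0,1,0](4)
Move 8: P1 pit5 -> P1=[7,0,5,3,0,0](4) P2=[9,5,3,0,1,0](4)

Answer: 7 0 5 3 0 0 4 9 5 3 0 1 0 4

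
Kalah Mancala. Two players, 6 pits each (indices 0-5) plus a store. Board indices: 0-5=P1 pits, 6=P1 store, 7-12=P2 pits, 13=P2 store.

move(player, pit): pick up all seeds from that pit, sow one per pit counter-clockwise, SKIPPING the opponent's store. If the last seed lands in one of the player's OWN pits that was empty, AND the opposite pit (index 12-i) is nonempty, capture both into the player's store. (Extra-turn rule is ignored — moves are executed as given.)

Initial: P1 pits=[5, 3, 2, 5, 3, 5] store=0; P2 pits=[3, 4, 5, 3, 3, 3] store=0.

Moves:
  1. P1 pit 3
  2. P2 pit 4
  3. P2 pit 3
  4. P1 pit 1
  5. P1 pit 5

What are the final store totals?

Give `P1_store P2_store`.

Answer: 2 2

Derivation:
Move 1: P1 pit3 -> P1=[5,3,2,0,4,6](1) P2=[4,5,5,3,3,3](0)
Move 2: P2 pit4 -> P1=[6,3,2,0,4,6](1) P2=[4,5,5,3,0,4](1)
Move 3: P2 pit3 -> P1=[6,3,2,0,4,6](1) P2=[4,5,5,0,1,5](2)
Move 4: P1 pit1 -> P1=[6,0,3,1,5,6](1) P2=[4,5,5,0,1,5](2)
Move 5: P1 pit5 -> P1=[6,0,3,1,5,0](2) P2=[5,6,6,1,2,5](2)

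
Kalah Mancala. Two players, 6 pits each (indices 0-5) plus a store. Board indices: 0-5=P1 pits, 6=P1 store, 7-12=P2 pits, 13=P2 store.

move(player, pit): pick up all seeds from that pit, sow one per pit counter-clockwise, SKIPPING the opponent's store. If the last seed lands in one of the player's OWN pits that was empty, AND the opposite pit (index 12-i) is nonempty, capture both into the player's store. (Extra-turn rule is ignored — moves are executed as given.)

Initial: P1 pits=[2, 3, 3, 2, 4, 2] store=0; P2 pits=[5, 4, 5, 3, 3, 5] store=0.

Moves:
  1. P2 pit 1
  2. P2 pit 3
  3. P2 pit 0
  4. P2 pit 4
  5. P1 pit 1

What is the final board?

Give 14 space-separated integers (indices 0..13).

Answer: 4 0 5 4 5 3 0 0 1 7 1 0 9 2

Derivation:
Move 1: P2 pit1 -> P1=[2,3,3,2,4,2](0) P2=[5,0,6,4,4,6](0)
Move 2: P2 pit3 -> P1=[3,3,3,2,4,2](0) P2=[5,0,6,0,5,7](1)
Move 3: P2 pit0 -> P1=[3,3,3,2,4,2](0) P2=[0,1,7,1,6,8](1)
Move 4: P2 pit4 -> P1=[4,4,4,3,4,2](0) P2=[0,1,7,1,0,9](2)
Move 5: P1 pit1 -> P1=[4,0,5,4,5,3](0) P2=[0,1,7,1,0,9](2)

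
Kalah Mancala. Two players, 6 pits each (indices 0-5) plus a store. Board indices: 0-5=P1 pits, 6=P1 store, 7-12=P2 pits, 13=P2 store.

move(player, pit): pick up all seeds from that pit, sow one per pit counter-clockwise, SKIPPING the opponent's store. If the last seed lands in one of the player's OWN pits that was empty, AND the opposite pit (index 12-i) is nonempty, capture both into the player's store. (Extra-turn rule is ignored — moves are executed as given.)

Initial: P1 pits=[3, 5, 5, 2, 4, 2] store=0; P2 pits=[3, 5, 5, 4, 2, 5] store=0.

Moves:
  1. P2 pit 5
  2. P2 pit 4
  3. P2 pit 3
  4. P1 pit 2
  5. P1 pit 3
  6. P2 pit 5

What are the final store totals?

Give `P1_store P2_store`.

Answer: 2 4

Derivation:
Move 1: P2 pit5 -> P1=[4,6,6,3,4,2](0) P2=[3,5,5,4,2,0](1)
Move 2: P2 pit4 -> P1=[4,6,6,3,4,2](0) P2=[3,5,5,4,0,1](2)
Move 3: P2 pit3 -> P1=[5,6,6,3,4,2](0) P2=[3,5,5,0,1,2](3)
Move 4: P1 pit2 -> P1=[5,6,0,4,5,3](1) P2=[4,6,5,0,1,2](3)
Move 5: P1 pit3 -> P1=[5,6,0,0,6,4](2) P2=[5,6,5,0,1,2](3)
Move 6: P2 pit5 -> P1=[6,6,0,0,6,4](2) P2=[5,6,5,0,1,0](4)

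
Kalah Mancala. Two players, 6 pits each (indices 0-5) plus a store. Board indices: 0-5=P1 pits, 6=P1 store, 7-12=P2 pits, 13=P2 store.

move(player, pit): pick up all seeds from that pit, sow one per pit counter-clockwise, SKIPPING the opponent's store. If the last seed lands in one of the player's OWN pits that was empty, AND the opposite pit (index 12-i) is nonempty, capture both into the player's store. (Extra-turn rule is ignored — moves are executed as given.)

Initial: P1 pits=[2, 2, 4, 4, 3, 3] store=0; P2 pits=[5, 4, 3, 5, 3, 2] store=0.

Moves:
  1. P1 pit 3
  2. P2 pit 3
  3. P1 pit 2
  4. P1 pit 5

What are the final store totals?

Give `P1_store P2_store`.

Answer: 3 1

Derivation:
Move 1: P1 pit3 -> P1=[2,2,4,0,4,4](1) P2=[6,4,3,5,3,2](0)
Move 2: P2 pit3 -> P1=[3,3,4,0,4,4](1) P2=[6,4,3,0,4,3](1)
Move 3: P1 pit2 -> P1=[3,3,0,1,5,5](2) P2=[6,4,3,0,4,3](1)
Move 4: P1 pit5 -> P1=[3,3,0,1,5,0](3) P2=[7,5,4,1,4,3](1)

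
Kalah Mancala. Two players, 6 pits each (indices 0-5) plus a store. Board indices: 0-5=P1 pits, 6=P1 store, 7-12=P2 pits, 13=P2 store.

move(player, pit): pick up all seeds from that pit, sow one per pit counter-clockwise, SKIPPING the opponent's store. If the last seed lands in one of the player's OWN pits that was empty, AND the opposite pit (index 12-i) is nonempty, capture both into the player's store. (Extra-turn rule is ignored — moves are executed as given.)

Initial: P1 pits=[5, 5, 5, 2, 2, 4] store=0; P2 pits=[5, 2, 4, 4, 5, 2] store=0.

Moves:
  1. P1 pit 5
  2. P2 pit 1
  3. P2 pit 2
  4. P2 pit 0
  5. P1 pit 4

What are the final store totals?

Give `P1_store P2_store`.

Move 1: P1 pit5 -> P1=[5,5,5,2,2,0](1) P2=[6,3,5,4,5,2](0)
Move 2: P2 pit1 -> P1=[5,5,5,2,2,0](1) P2=[6,0,6,5,6,2](0)
Move 3: P2 pit2 -> P1=[6,6,5,2,2,0](1) P2=[6,0,0,6,7,3](1)
Move 4: P2 pit0 -> P1=[6,6,5,2,2,0](1) P2=[0,1,1,7,8,4](2)
Move 5: P1 pit4 -> P1=[6,6,5,2,0,1](2) P2=[0,1,1,7,8,4](2)

Answer: 2 2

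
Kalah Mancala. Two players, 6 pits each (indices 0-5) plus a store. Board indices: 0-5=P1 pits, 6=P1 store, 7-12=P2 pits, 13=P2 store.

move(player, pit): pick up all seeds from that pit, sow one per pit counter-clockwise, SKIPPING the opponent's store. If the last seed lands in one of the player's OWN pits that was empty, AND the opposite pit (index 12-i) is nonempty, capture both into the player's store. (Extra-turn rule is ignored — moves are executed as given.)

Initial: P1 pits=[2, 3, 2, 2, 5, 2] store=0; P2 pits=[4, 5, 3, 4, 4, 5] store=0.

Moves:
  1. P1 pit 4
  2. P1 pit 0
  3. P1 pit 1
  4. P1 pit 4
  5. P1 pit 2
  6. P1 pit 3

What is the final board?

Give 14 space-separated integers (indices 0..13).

Move 1: P1 pit4 -> P1=[2,3,2,2,0,3](1) P2=[5,6,4,4,4,5](0)
Move 2: P1 pit0 -> P1=[0,4,3,2,0,3](1) P2=[5,6,4,4,4,5](0)
Move 3: P1 pit1 -> P1=[0,0,4,3,1,4](1) P2=[5,6,4,4,4,5](0)
Move 4: P1 pit4 -> P1=[0,0,4,3,0,5](1) P2=[5,6,4,4,4,5](0)
Move 5: P1 pit2 -> P1=[0,0,0,4,1,6](2) P2=[5,6,4,4,4,5](0)
Move 6: P1 pit3 -> P1=[0,0,0,0,2,7](3) P2=[6,6,4,4,4,5](0)

Answer: 0 0 0 0 2 7 3 6 6 4 4 4 5 0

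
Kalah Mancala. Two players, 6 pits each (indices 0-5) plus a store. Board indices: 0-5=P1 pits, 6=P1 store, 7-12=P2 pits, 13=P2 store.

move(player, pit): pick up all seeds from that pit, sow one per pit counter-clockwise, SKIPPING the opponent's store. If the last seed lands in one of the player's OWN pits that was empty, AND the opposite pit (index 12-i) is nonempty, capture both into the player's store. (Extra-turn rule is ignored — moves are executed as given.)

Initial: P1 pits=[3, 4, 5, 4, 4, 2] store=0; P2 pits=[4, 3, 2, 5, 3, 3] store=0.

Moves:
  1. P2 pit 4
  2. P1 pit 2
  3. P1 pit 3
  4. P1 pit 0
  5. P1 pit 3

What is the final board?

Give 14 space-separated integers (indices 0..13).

Answer: 0 5 1 0 8 4 2 6 4 2 5 0 4 1

Derivation:
Move 1: P2 pit4 -> P1=[4,4,5,4,4,2](0) P2=[4,3,2,5,0,4](1)
Move 2: P1 pit2 -> P1=[4,4,0,5,5,3](1) P2=[5,3,2,5,0,4](1)
Move 3: P1 pit3 -> P1=[4,4,0,0,6,4](2) P2=[6,4,2,5,0,4](1)
Move 4: P1 pit0 -> P1=[0,5,1,1,7,4](2) P2=[6,4,2,5,0,4](1)
Move 5: P1 pit3 -> P1=[0,5,1,0,8,4](2) P2=[6,4,2,5,0,4](1)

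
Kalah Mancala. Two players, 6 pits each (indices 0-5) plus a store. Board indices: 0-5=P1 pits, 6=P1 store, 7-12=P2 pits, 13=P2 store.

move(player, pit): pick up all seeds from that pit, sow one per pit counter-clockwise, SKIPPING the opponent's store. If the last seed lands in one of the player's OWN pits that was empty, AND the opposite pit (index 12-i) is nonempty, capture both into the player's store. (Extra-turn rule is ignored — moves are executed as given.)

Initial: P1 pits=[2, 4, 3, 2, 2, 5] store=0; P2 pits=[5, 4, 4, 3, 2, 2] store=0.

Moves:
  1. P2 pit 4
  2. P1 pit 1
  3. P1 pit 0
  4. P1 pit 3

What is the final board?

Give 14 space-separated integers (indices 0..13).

Move 1: P2 pit4 -> P1=[2,4,3,2,2,5](0) P2=[5,4,4,3,0,3](1)
Move 2: P1 pit1 -> P1=[2,0,4,3,3,6](0) P2=[5,4,4,3,0,3](1)
Move 3: P1 pit0 -> P1=[0,1,5,3,3,6](0) P2=[5,4,4,3,0,3](1)
Move 4: P1 pit3 -> P1=[0,1,5,0,4,7](1) P2=[5,4,4,3,0,3](1)

Answer: 0 1 5 0 4 7 1 5 4 4 3 0 3 1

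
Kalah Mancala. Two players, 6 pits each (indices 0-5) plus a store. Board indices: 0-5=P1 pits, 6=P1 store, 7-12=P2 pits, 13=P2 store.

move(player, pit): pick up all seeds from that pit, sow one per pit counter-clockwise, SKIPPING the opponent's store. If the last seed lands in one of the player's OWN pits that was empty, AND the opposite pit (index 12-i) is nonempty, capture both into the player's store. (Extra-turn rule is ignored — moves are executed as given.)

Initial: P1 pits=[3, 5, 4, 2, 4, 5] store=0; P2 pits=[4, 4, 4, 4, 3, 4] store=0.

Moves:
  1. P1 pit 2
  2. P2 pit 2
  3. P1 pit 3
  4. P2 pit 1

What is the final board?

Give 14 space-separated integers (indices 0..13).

Answer: 3 5 0 0 6 7 2 4 0 1 6 5 6 1

Derivation:
Move 1: P1 pit2 -> P1=[3,5,0,3,5,6](1) P2=[4,4,4,4,3,4](0)
Move 2: P2 pit2 -> P1=[3,5,0,3,5,6](1) P2=[4,4,0,5,4,5](1)
Move 3: P1 pit3 -> P1=[3,5,0,0,6,7](2) P2=[4,4,0,5,4,5](1)
Move 4: P2 pit1 -> P1=[3,5,0,0,6,7](2) P2=[4,0,1,6,5,6](1)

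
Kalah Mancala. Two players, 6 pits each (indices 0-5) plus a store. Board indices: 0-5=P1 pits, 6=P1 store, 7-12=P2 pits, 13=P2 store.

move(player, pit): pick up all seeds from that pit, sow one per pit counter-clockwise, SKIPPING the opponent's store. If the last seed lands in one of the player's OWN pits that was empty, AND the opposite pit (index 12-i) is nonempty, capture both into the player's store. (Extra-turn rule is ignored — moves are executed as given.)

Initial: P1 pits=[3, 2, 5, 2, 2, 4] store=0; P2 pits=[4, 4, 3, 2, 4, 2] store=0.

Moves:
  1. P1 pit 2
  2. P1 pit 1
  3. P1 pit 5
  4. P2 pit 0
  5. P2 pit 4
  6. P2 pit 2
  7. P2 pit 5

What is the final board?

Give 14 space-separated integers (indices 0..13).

Move 1: P1 pit2 -> P1=[3,2,0,3,3,5](1) P2=[5,4,3,2,4,2](0)
Move 2: P1 pit1 -> P1=[3,0,1,4,3,5](1) P2=[5,4,3,2,4,2](0)
Move 3: P1 pit5 -> P1=[3,0,1,4,3,0](2) P2=[6,5,4,3,4,2](0)
Move 4: P2 pit0 -> P1=[3,0,1,4,3,0](2) P2=[0,6,5,4,5,3](1)
Move 5: P2 pit4 -> P1=[4,1,2,4,3,0](2) P2=[0,6,5,4,0,4](2)
Move 6: P2 pit2 -> P1=[5,1,2,4,3,0](2) P2=[0,6,0,5,1,5](3)
Move 7: P2 pit5 -> P1=[6,2,3,5,3,0](2) P2=[0,6,0,5,1,0](4)

Answer: 6 2 3 5 3 0 2 0 6 0 5 1 0 4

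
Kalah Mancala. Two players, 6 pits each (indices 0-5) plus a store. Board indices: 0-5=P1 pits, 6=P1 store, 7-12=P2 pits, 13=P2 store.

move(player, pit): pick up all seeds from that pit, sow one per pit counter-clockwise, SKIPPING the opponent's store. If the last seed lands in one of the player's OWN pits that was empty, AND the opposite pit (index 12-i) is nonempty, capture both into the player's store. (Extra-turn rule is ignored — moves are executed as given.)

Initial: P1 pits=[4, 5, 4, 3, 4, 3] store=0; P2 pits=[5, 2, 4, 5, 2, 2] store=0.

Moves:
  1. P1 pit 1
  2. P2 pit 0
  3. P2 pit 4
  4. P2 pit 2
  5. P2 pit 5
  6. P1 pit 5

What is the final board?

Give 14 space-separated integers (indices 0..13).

Answer: 7 1 6 5 5 0 2 1 4 1 7 1 0 3

Derivation:
Move 1: P1 pit1 -> P1=[4,0,5,4,5,4](1) P2=[5,2,4,5,2,2](0)
Move 2: P2 pit0 -> P1=[4,0,5,4,5,4](1) P2=[0,3,5,6,3,3](0)
Move 3: P2 pit4 -> P1=[5,0,5,4,5,4](1) P2=[0,3,5,6,0,4](1)
Move 4: P2 pit2 -> P1=[6,0,5,4,5,4](1) P2=[0,3,0,7,1,5](2)
Move 5: P2 pit5 -> P1=[7,1,6,5,5,4](1) P2=[0,3,0,7,1,0](3)
Move 6: P1 pit5 -> P1=[7,1,6,5,5,0](2) P2=[1,4,1,7,1,0](3)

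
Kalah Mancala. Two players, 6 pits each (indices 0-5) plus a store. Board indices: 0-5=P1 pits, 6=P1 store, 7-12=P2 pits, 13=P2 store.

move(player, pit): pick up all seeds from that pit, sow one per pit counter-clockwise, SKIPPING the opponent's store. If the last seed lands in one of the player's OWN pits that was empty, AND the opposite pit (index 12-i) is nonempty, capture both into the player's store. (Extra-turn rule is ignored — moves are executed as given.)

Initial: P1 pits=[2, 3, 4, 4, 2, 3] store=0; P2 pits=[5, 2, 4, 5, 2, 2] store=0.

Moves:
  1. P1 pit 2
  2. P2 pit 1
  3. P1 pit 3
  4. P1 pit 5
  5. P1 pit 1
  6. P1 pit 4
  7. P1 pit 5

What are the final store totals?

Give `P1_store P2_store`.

Answer: 5 0

Derivation:
Move 1: P1 pit2 -> P1=[2,3,0,5,3,4](1) P2=[5,2,4,5,2,2](0)
Move 2: P2 pit1 -> P1=[2,3,0,5,3,4](1) P2=[5,0,5,6,2,2](0)
Move 3: P1 pit3 -> P1=[2,3,0,0,4,5](2) P2=[6,1,5,6,2,2](0)
Move 4: P1 pit5 -> P1=[2,3,0,0,4,0](3) P2=[7,2,6,7,2,2](0)
Move 5: P1 pit1 -> P1=[2,0,1,1,5,0](3) P2=[7,2,6,7,2,2](0)
Move 6: P1 pit4 -> P1=[2,0,1,1,0,1](4) P2=[8,3,7,7,2,2](0)
Move 7: P1 pit5 -> P1=[2,0,1,1,0,0](5) P2=[8,3,7,7,2,2](0)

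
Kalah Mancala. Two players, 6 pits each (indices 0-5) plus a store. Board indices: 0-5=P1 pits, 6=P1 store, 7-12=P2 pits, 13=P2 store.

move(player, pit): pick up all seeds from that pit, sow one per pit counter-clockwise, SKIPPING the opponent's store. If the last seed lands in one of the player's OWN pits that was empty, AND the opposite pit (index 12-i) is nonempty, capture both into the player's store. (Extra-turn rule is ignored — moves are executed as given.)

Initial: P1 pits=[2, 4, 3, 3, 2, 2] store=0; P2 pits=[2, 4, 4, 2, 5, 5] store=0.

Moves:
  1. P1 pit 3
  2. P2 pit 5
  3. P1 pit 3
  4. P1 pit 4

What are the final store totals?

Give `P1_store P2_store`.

Move 1: P1 pit3 -> P1=[2,4,3,0,3,3](1) P2=[2,4,4,2,5,5](0)
Move 2: P2 pit5 -> P1=[3,5,4,1,3,3](1) P2=[2,4,4,2,5,0](1)
Move 3: P1 pit3 -> P1=[3,5,4,0,4,3](1) P2=[2,4,4,2,5,0](1)
Move 4: P1 pit4 -> P1=[3,5,4,0,0,4](2) P2=[3,5,4,2,5,0](1)

Answer: 2 1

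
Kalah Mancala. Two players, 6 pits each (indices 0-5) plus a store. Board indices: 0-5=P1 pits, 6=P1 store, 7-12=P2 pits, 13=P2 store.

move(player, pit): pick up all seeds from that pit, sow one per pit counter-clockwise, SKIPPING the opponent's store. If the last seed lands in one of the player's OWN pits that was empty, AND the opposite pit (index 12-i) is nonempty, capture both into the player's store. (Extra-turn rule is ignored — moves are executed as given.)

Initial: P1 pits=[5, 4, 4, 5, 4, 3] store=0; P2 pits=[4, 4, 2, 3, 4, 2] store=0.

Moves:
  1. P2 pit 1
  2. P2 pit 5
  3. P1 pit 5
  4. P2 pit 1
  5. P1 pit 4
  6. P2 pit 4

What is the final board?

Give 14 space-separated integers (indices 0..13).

Move 1: P2 pit1 -> P1=[5,4,4,5,4,3](0) P2=[4,0,3,4,5,3](0)
Move 2: P2 pit5 -> P1=[6,5,4,5,4,3](0) P2=[4,0,3,4,5,0](1)
Move 3: P1 pit5 -> P1=[6,5,4,5,4,0](1) P2=[5,1,3,4,5,0](1)
Move 4: P2 pit1 -> P1=[6,5,4,5,4,0](1) P2=[5,0,4,4,5,0](1)
Move 5: P1 pit4 -> P1=[6,5,4,5,0,1](2) P2=[6,1,4,4,5,0](1)
Move 6: P2 pit4 -> P1=[7,6,5,5,0,1](2) P2=[6,1,4,4,0,1](2)

Answer: 7 6 5 5 0 1 2 6 1 4 4 0 1 2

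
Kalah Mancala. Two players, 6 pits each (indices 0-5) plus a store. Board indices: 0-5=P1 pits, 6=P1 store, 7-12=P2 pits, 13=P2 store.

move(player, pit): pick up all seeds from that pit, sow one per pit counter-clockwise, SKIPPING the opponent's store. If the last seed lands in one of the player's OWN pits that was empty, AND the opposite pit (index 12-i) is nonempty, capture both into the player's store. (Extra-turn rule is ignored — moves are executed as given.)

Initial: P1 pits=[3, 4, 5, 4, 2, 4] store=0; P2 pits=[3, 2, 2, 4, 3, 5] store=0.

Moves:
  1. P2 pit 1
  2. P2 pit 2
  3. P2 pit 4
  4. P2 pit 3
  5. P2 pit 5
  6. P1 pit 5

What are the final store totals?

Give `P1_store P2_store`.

Move 1: P2 pit1 -> P1=[3,4,5,4,2,4](0) P2=[3,0,3,5,3,5](0)
Move 2: P2 pit2 -> P1=[3,4,5,4,2,4](0) P2=[3,0,0,6,4,6](0)
Move 3: P2 pit4 -> P1=[4,5,5,4,2,4](0) P2=[3,0,0,6,0,7](1)
Move 4: P2 pit3 -> P1=[5,6,6,4,2,4](0) P2=[3,0,0,0,1,8](2)
Move 5: P2 pit5 -> P1=[6,7,7,5,3,5](0) P2=[4,0,0,0,1,0](3)
Move 6: P1 pit5 -> P1=[6,7,7,5,3,0](1) P2=[5,1,1,1,1,0](3)

Answer: 1 3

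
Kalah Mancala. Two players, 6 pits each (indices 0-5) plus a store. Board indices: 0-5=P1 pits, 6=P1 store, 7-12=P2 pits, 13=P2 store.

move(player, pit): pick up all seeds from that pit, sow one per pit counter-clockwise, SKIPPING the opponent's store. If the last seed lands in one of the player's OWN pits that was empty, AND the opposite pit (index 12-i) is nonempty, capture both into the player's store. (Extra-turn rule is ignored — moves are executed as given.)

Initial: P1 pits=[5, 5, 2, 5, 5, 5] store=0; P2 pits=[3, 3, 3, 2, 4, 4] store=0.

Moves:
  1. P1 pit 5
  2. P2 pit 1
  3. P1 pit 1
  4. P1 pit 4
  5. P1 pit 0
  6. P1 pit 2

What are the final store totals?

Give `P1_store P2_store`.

Move 1: P1 pit5 -> P1=[5,5,2,5,5,0](1) P2=[4,4,4,3,4,4](0)
Move 2: P2 pit1 -> P1=[5,5,2,5,5,0](1) P2=[4,0,5,4,5,5](0)
Move 3: P1 pit1 -> P1=[5,0,3,6,6,1](2) P2=[4,0,5,4,5,5](0)
Move 4: P1 pit4 -> P1=[5,0,3,6,0,2](3) P2=[5,1,6,5,5,5](0)
Move 5: P1 pit0 -> P1=[0,1,4,7,1,3](3) P2=[5,1,6,5,5,5](0)
Move 6: P1 pit2 -> P1=[0,1,0,8,2,4](4) P2=[5,1,6,5,5,5](0)

Answer: 4 0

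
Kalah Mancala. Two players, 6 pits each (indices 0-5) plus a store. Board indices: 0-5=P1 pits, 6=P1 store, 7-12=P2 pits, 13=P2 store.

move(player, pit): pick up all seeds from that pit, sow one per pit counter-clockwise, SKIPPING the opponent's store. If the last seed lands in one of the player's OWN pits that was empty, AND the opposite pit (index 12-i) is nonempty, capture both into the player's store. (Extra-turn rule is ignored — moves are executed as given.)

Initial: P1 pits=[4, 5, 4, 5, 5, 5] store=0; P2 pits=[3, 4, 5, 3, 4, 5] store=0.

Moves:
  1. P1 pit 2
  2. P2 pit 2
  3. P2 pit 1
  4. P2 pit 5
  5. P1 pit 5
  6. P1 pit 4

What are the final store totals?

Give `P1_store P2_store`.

Answer: 3 2

Derivation:
Move 1: P1 pit2 -> P1=[4,5,0,6,6,6](1) P2=[3,4,5,3,4,5](0)
Move 2: P2 pit2 -> P1=[5,5,0,6,6,6](1) P2=[3,4,0,4,5,6](1)
Move 3: P2 pit1 -> P1=[5,5,0,6,6,6](1) P2=[3,0,1,5,6,7](1)
Move 4: P2 pit5 -> P1=[6,6,1,7,7,7](1) P2=[3,0,1,5,6,0](2)
Move 5: P1 pit5 -> P1=[6,6,1,7,7,0](2) P2=[4,1,2,6,7,1](2)
Move 6: P1 pit4 -> P1=[6,6,1,7,0,1](3) P2=[5,2,3,7,8,1](2)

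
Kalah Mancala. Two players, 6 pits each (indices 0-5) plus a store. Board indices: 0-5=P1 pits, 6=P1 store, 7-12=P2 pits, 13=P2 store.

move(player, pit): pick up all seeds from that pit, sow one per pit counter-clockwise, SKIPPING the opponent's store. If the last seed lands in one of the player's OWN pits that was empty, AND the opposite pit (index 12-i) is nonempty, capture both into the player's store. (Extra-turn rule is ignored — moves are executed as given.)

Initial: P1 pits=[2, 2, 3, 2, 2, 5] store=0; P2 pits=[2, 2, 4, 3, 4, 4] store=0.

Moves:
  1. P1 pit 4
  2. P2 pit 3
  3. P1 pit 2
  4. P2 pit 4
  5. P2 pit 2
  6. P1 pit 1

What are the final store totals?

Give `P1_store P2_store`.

Answer: 1 3

Derivation:
Move 1: P1 pit4 -> P1=[2,2,3,2,0,6](1) P2=[2,2,4,3,4,4](0)
Move 2: P2 pit3 -> P1=[2,2,3,2,0,6](1) P2=[2,2,4,0,5,5](1)
Move 3: P1 pit2 -> P1=[2,2,0,3,1,7](1) P2=[2,2,4,0,5,5](1)
Move 4: P2 pit4 -> P1=[3,3,1,3,1,7](1) P2=[2,2,4,0,0,6](2)
Move 5: P2 pit2 -> P1=[3,3,1,3,1,7](1) P2=[2,2,0,1,1,7](3)
Move 6: P1 pit1 -> P1=[3,0,2,4,2,7](1) P2=[2,2,0,1,1,7](3)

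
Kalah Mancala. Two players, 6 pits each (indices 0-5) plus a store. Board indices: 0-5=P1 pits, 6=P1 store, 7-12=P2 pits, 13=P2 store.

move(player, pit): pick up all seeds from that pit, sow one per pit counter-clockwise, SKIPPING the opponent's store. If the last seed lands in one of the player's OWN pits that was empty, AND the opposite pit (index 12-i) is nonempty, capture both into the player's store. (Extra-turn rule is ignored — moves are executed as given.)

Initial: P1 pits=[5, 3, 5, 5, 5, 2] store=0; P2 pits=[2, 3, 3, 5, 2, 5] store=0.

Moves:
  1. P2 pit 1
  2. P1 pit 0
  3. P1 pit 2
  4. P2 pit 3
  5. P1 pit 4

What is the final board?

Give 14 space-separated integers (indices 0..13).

Move 1: P2 pit1 -> P1=[5,3,5,5,5,2](0) P2=[2,0,4,6,3,5](0)
Move 2: P1 pit0 -> P1=[0,4,6,6,6,3](0) P2=[2,0,4,6,3,5](0)
Move 3: P1 pit2 -> P1=[0,4,0,7,7,4](1) P2=[3,1,4,6,3,5](0)
Move 4: P2 pit3 -> P1=[1,5,1,7,7,4](1) P2=[3,1,4,0,4,6](1)
Move 5: P1 pit4 -> P1=[1,5,1,7,0,5](2) P2=[4,2,5,1,5,6](1)

Answer: 1 5 1 7 0 5 2 4 2 5 1 5 6 1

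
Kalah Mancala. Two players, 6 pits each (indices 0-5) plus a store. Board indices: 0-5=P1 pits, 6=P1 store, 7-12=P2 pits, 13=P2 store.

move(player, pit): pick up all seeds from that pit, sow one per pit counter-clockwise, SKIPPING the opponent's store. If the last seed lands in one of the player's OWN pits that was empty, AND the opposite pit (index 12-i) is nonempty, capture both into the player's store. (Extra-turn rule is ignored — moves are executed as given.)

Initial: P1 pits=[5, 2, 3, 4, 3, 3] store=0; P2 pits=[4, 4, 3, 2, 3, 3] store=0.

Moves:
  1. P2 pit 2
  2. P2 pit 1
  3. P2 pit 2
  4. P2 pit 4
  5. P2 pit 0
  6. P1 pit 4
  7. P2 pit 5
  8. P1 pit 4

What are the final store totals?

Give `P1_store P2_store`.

Answer: 1 6

Derivation:
Move 1: P2 pit2 -> P1=[5,2,3,4,3,3](0) P2=[4,4,0,3,4,4](0)
Move 2: P2 pit1 -> P1=[5,2,3,4,3,3](0) P2=[4,0,1,4,5,5](0)
Move 3: P2 pit2 -> P1=[5,2,3,4,3,3](0) P2=[4,0,0,5,5,5](0)
Move 4: P2 pit4 -> P1=[6,3,4,4,3,3](0) P2=[4,0,0,5,0,6](1)
Move 5: P2 pit0 -> P1=[6,0,4,4,3,3](0) P2=[0,1,1,6,0,6](5)
Move 6: P1 pit4 -> P1=[6,0,4,4,0,4](1) P2=[1,1,1,6,0,6](5)
Move 7: P2 pit5 -> P1=[7,1,5,5,1,4](1) P2=[1,1,1,6,0,0](6)
Move 8: P1 pit4 -> P1=[7,1,5,5,0,5](1) P2=[1,1,1,6,0,0](6)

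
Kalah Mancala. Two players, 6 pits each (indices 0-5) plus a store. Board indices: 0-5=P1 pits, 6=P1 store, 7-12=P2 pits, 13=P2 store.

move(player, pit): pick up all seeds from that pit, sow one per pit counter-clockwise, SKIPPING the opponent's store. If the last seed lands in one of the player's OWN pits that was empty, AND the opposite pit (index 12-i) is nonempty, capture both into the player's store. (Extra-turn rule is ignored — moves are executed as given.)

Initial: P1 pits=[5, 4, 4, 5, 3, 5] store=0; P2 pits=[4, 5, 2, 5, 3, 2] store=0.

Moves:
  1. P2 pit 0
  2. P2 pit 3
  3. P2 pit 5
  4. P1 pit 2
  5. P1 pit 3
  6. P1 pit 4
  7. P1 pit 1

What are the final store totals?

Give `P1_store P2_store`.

Move 1: P2 pit0 -> P1=[5,4,4,5,3,5](0) P2=[0,6,3,6,4,2](0)
Move 2: P2 pit3 -> P1=[6,5,5,5,3,5](0) P2=[0,6,3,0,5,3](1)
Move 3: P2 pit5 -> P1=[7,6,5,5,3,5](0) P2=[0,6,3,0,5,0](2)
Move 4: P1 pit2 -> P1=[7,6,0,6,4,6](1) P2=[1,6,3,0,5,0](2)
Move 5: P1 pit3 -> P1=[7,6,0,0,5,7](2) P2=[2,7,4,0,5,0](2)
Move 6: P1 pit4 -> P1=[7,6,0,0,0,8](3) P2=[3,8,5,0,5,0](2)
Move 7: P1 pit1 -> P1=[7,0,1,1,1,9](4) P2=[4,8,5,0,5,0](2)

Answer: 4 2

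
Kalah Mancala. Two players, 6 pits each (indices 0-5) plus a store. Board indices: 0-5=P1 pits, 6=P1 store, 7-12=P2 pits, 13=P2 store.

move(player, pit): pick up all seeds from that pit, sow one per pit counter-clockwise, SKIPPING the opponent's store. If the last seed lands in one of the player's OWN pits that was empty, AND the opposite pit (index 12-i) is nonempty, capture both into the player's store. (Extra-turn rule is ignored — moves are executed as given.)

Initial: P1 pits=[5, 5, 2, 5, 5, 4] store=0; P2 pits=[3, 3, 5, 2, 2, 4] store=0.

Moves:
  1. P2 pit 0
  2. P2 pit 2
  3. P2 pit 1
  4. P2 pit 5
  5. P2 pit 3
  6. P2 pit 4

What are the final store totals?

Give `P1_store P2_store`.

Move 1: P2 pit0 -> P1=[5,5,2,5,5,4](0) P2=[0,4,6,3,2,4](0)
Move 2: P2 pit2 -> P1=[6,6,2,5,5,4](0) P2=[0,4,0,4,3,5](1)
Move 3: P2 pit1 -> P1=[6,6,2,5,5,4](0) P2=[0,0,1,5,4,6](1)
Move 4: P2 pit5 -> P1=[7,7,3,6,6,4](0) P2=[0,0,1,5,4,0](2)
Move 5: P2 pit3 -> P1=[8,8,3,6,6,4](0) P2=[0,0,1,0,5,1](3)
Move 6: P2 pit4 -> P1=[9,9,4,6,6,4](0) P2=[0,0,1,0,0,2](4)

Answer: 0 4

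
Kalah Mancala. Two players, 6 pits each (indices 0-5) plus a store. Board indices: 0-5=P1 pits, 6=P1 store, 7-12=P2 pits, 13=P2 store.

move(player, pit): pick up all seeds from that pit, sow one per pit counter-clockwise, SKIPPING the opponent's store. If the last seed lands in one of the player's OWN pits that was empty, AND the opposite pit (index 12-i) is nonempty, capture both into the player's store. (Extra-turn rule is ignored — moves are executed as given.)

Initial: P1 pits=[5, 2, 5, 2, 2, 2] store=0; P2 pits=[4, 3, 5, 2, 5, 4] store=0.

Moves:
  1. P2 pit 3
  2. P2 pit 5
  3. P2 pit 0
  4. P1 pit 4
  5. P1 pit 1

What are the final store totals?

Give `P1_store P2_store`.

Move 1: P2 pit3 -> P1=[5,2,5,2,2,2](0) P2=[4,3,5,0,6,5](0)
Move 2: P2 pit5 -> P1=[6,3,6,3,2,2](0) P2=[4,3,5,0,6,0](1)
Move 3: P2 pit0 -> P1=[6,3,6,3,2,2](0) P2=[0,4,6,1,7,0](1)
Move 4: P1 pit4 -> P1=[6,3,6,3,0,3](1) P2=[0,4,6,1,7,0](1)
Move 5: P1 pit1 -> P1=[6,0,7,4,0,3](6) P2=[0,0,6,1,7,0](1)

Answer: 6 1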